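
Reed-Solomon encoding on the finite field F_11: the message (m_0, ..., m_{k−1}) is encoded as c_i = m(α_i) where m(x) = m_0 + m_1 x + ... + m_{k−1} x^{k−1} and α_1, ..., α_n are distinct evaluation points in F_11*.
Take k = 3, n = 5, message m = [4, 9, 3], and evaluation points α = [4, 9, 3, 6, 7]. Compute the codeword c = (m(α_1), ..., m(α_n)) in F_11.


c = [0, 9, 3, 1, 5]

Message polynomial: m(x) = 4 + 9·x + 3·x^2 (mod 11).
For each evaluation point α_i, compute m(α_i) mod 11:
  α_1 = 4: Horner steps 3 → 10 → 0, so m(4) = 0.
  α_2 = 9: Horner steps 3 → 3 → 9, so m(9) = 9.
  α_3 = 3: Horner steps 3 → 7 → 3, so m(3) = 3.
  α_4 = 6: Horner steps 3 → 5 → 1, so m(6) = 1.
  α_5 = 7: Horner steps 3 → 8 → 5, so m(7) = 5.
Codeword c = [0, 9, 3, 1, 5] ∈ F_11^5.


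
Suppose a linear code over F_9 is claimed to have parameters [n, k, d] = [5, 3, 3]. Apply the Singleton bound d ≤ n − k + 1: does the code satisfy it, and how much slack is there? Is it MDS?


Singleton RHS = n − k + 1 = 3, slack = 0, bound satisfied, MDS.

Singleton bound: d ≤ n − k + 1.
Here n = 5, k = 3, so n − k + 1 = 3.
Given d = 3, check d ≤ 3: YES.
Slack = (n − k + 1) − d = 0.
The code is MDS (slack = 0).
Description: the claimed parameters are [5, 3, 3]_9; such a code would be MDS (meets Singleton bound).


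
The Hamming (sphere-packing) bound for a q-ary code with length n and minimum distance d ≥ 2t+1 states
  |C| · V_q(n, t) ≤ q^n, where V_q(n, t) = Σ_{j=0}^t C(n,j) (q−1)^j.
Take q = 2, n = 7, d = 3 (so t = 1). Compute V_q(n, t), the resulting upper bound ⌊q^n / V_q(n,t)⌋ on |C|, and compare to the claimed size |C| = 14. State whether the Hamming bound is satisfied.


V_q(n, t) = 8, q^n = 128, Hamming bound = 16, |C| = 14 ≤ bound (satisfied).

Step 1: Compute V_q(n, t) = Σ_{j=0}^1 C(n, j) (q−1)^j.
  j = 0: C(7,0)·(1)^0 = 1·1 = 1.
  j = 1: C(7,1)·(1)^1 = 7·1 = 7.
  V_q(n, t) = 1 + 7 = 8.
Step 2: q^n = 2^7 = 128.
Step 3: Hamming bound ⌊q^n / V_q(n,t)⌋ = ⌊128/8⌋ = 16.
Step 4: Compare |C| = 14 to 16: satisfied.
The claimed |C| lies below the Hamming bound.


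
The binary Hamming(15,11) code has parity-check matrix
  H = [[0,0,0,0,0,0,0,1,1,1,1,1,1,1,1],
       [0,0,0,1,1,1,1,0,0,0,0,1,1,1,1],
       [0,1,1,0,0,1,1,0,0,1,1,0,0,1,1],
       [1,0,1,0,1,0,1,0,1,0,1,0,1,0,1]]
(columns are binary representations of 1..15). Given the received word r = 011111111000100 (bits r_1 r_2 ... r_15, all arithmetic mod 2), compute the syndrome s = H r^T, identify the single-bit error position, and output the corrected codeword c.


s = (1, 1, 0, 1)^T, error position = 13, corrected codeword c = 011111111000000

Compute s = H r^T mod 2 one row at a time:
  s_1 = 1 + 1 + 0 + 0 + 0 + 1 + 0 + 0 = 3 ≡ 1 (mod 2).
  s_2 = 1 + 1 + 1 + 1 + 0 + 1 + 0 + 0 = 5 ≡ 1 (mod 2).
  s_3 = 1 + 1 + 1 + 1 + 0 + 0 + 0 + 0 = 4 ≡ 0 (mod 2).
  s_4 = 0 + 1 + 1 + 1 + 1 + 0 + 1 + 0 = 5 ≡ 1 (mod 2).
s = (1, 1, 0, 1)^T — this equals column 13 of H (binary 1101), so error is at position 13.
Correct: flip bit 13 of r = 011111111000100 to get c = 011111111000000.


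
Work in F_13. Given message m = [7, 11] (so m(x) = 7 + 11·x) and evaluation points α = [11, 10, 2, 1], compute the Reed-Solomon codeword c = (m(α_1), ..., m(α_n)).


c = [11, 0, 3, 5]

Message polynomial: m(x) = 7 + 11·x (mod 13).
For each evaluation point α_i, compute m(α_i) mod 13:
  α_1 = 11: Horner steps 11 → 11, so m(11) = 11.
  α_2 = 10: Horner steps 11 → 0, so m(10) = 0.
  α_3 = 2: Horner steps 11 → 3, so m(2) = 3.
  α_4 = 1: Horner steps 11 → 5, so m(1) = 5.
Codeword c = [11, 0, 3, 5] ∈ F_13^4.


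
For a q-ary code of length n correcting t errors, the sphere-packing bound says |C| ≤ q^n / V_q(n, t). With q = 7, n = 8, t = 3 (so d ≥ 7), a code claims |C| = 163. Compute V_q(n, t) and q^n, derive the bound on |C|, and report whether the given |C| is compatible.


V_q(n, t) = 13153, q^n = 5764801, Hamming bound = 438, |C| = 163 ≤ bound (satisfied).

Step 1: Compute V_q(n, t) = Σ_{j=0}^3 C(n, j) (q−1)^j.
  j = 0: C(8,0)·(6)^0 = 1·1 = 1.
  j = 1: C(8,1)·(6)^1 = 8·6 = 48.
  j = 2: C(8,2)·(6)^2 = 28·36 = 1008.
  j = 3: C(8,3)·(6)^3 = 56·216 = 12096.
  V_q(n, t) = 1 + 48 + 1008 + 12096 = 13153.
Step 2: q^n = 7^8 = 5764801.
Step 3: Hamming bound ⌊q^n / V_q(n,t)⌋ = ⌊5764801/13153⌋ = 438.
Step 4: Compare |C| = 163 to 438: satisfied.
The claimed |C| lies below the Hamming bound.


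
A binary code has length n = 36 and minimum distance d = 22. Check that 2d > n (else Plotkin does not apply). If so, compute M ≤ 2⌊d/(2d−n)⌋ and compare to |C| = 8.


Plotkin bound M ≤ 4; given |C| = 8 > bound (violated).

Check applicability: 2d = 44, n = 36.
2d − n = 8 > 0, so Plotkin applies.
Compute d/(2d−n) = 22/8 ≈ 2.7500.
⌊d/(2d−n)⌋ = 2.
Plotkin bound: M ≤ 2·2 = 4.
Given |C| = 8, check: VIOLATED.
This |C| is above the Plotkin bound, so no binary code with n = 36, d = 22 and 8 codewords exists.


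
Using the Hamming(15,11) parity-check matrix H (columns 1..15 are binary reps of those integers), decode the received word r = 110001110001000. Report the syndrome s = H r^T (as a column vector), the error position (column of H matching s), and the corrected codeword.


s = (0, 1, 1, 0)^T, error position = 6, corrected codeword c = 110000110001000

Compute s = H r^T mod 2 one row at a time:
  s_1 = 1 + 0 + 0 + 0 + 1 + 0 + 0 + 0 = 2 ≡ 0 (mod 2).
  s_2 = 0 + 0 + 1 + 1 + 1 + 0 + 0 + 0 = 3 ≡ 1 (mod 2).
  s_3 = 1 + 0 + 1 + 1 + 0 + 0 + 0 + 0 = 3 ≡ 1 (mod 2).
  s_4 = 1 + 0 + 0 + 1 + 0 + 0 + 0 + 0 = 2 ≡ 0 (mod 2).
s = (0, 1, 1, 0)^T — this equals column 6 of H (binary 0110), so error is at position 6.
Correct: flip bit 6 of r = 110001110001000 to get c = 110000110001000.


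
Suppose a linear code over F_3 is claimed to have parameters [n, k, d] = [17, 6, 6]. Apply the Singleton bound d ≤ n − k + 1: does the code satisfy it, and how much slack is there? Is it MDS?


Singleton RHS = n − k + 1 = 12, slack = 6, bound satisfied, not MDS.

Singleton bound: d ≤ n − k + 1.
Here n = 17, k = 6, so n − k + 1 = 12.
Given d = 6, check d ≤ 12: YES.
Slack = (n − k + 1) − d = 6.
The code is NOT MDS (slack = 6 > 0).
Description: the claimed parameters are [17, 6, 6]_3; such a code would be non-MDS.


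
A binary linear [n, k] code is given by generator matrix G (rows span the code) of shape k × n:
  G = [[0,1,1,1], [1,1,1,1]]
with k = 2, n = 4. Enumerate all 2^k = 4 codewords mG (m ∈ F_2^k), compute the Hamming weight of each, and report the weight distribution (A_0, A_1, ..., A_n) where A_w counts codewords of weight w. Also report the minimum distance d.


Weight distribution: A_0 = 1, A_1 = 1, A_3 = 1, A_4 = 1. Minimum distance d = 1.

Enumerate all 2^2 = 4 messages m ∈ F_2^2.
For each, compute codeword c = mG in F_2^4, then tally its weight.
  m = 00 → c = 0000, weight = 0.
  m = 10 → c = 0111, weight = 3.
  m = 01 → c = 1111, weight = 4.
  m = 11 → c = 1000, weight = 1.
Tally weights:
  weight 0: 1 codewords.
  weight 1: 1 codewords.
  weight 3: 1 codewords.
  weight 4: 1 codewords.
Minimum distance d = smallest w > 0 with A_w > 0 = 1.
Sanity: Σ A_w = 4 = 2^2 = 4 ✓.


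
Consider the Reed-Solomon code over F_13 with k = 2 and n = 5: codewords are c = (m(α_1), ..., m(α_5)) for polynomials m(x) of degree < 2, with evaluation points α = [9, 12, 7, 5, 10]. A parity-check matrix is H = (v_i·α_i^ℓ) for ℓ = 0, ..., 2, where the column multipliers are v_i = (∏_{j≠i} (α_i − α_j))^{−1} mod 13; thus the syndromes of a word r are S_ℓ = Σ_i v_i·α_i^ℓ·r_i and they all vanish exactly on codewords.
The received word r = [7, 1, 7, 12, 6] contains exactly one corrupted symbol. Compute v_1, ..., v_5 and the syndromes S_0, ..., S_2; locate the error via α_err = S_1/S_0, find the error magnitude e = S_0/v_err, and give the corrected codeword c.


S = (4, 10, 12), error at position 1, error magnitude e = 5, c = [2, 1, 7, 12, 6].

Step 1: column multipliers v_i = (∏_{j≠i}(α_i − α_j))^{−1} mod 13.
  i = 1 (α = 9): (9−12)(9−7)(9−5)(9−10) = (−3)·2·4·(−1) = 24 ≡ 11, so v_1 = 11^{−1} = 6 (mod 13).
  i = 2 (α = 12): (12−9)(12−7)(12−5)(12−10) = 3·5·7·2 = 210 ≡ 2, so v_2 = 2^{−1} = 7 (mod 13).
  i = 3 (α = 7): (7−9)(7−12)(7−5)(7−10) = (−2)·(−5)·2·(−3) = −60 ≡ 5, so v_3 = 5^{−1} = 8 (mod 13).
  i = 4 (α = 5): (5−9)(5−12)(5−7)(5−10) = (−4)·(−7)·(−2)·(−5) = 280 ≡ 7, so v_4 = 7^{−1} = 2 (mod 13).
  i = 5 (α = 10): (10−9)(10−12)(10−7)(10−5) = 1·(−2)·3·5 = −30 ≡ 9, so v_5 = 9^{−1} = 3 (mod 13).
  v = [6, 7, 8, 2, 3].
Step 2: syndromes of r = [7, 1, 7, 12, 6] (all sums mod 13).
  S_0 = Σ v_i r_i = 6·7 + 7·1 + 8·7 + 2·12 + 3·6 = 147 ≡ 4.
  S_1 = Σ v_i α_i r_i = 6·9·7 + 7·12·1 + 8·7·7 + 2·5·12 + 3·10·6 = 1154 ≡ 10.
  α_i^2 mod 13 = [3, 1, 10, 12, 9].
  S_2 = Σ v_i α_i^2 r_i = 6·3·7 + 7·1·1 + 8·10·7 + 2·12·12 + 3·9·6 = 1143 ≡ 12.
  S = (4, 10, 12) ≠ 0, so r is not a codeword (an error is present).
Step 3: locate the error. For a single error e at position i, S_ℓ = v_i·e·α_i^ℓ, so α_err = S_1/S_0.
  S_0^{−1} = 4^{−1} = 10 (mod 13), so α_err = 10·10 = 100 ≡ 9 = α_1. Error position i = 1.
  Consistency check: S_2/S_1 = 12·4 = 48 ≡ 9 = α_err ✓ (single-error assumption holds).
Step 4: error magnitude e = S_0/v_1 = S_0·∏_{j≠1}(α_1 − α_j) = 4·11 = 44 ≡ 5 (mod 13).
Step 5: correct position 1: c_1 = r_1 − e = 7 − 5 ≡ 2 (mod 13). Hence c = [2, 1, 7, 12, 6].
  Check: interpolating c through the α_i gives m(x) = 5 + 4·x (degree < 2) with m(α_i) = c_i for every i, so c is indeed a codeword.


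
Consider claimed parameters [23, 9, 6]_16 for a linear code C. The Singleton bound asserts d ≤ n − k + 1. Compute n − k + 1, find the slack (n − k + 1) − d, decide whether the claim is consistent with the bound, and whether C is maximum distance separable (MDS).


Singleton RHS = n − k + 1 = 15, slack = 9, bound satisfied, not MDS.

Singleton bound: d ≤ n − k + 1.
Here n = 23, k = 9, so n − k + 1 = 15.
Given d = 6, check d ≤ 15: YES.
Slack = (n − k + 1) − d = 9.
The code is NOT MDS (slack = 9 > 0).
Description: the claimed parameters are [23, 9, 6]_16; such a code would be non-MDS.


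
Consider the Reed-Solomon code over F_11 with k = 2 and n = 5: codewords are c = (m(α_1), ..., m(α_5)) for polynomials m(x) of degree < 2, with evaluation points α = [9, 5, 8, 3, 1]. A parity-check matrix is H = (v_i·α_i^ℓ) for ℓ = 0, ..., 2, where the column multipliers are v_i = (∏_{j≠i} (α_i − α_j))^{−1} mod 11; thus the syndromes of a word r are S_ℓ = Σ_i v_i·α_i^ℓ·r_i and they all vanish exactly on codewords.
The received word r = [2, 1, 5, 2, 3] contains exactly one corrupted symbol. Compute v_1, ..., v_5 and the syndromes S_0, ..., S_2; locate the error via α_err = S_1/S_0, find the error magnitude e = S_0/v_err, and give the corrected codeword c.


S = (5, 1, 9), error at position 1, error magnitude e = 3, c = [10, 1, 5, 2, 3].

Step 1: column multipliers v_i = (∏_{j≠i}(α_i − α_j))^{−1} mod 11.
  i = 1 (α = 9): (9−5)(9−8)(9−3)(9−1) = 4·1·6·8 = 192 ≡ 5, so v_1 = 5^{−1} = 9 (mod 11).
  i = 2 (α = 5): (5−9)(5−8)(5−3)(5−1) = (−4)·(−3)·2·4 = 96 ≡ 8, so v_2 = 8^{−1} = 7 (mod 11).
  i = 3 (α = 8): (8−9)(8−5)(8−3)(8−1) = (−1)·3·5·7 = −105 ≡ 5, so v_3 = 5^{−1} = 9 (mod 11).
  i = 4 (α = 3): (3−9)(3−5)(3−8)(3−1) = (−6)·(−2)·(−5)·2 = −120 ≡ 1, so v_4 = 1^{−1} = 1 (mod 11).
  i = 5 (α = 1): (1−9)(1−5)(1−8)(1−3) = (−8)·(−4)·(−7)·(−2) = 448 ≡ 8, so v_5 = 8^{−1} = 7 (mod 11).
  v = [9, 7, 9, 1, 7].
Step 2: syndromes of r = [2, 1, 5, 2, 3] (all sums mod 11).
  S_0 = Σ v_i r_i = 9·2 + 7·1 + 9·5 + 1·2 + 7·3 = 93 ≡ 5.
  S_1 = Σ v_i α_i r_i = 9·9·2 + 7·5·1 + 9·8·5 + 1·3·2 + 7·1·3 = 584 ≡ 1.
  α_i^2 mod 11 = [4, 3, 9, 9, 1].
  S_2 = Σ v_i α_i^2 r_i = 9·4·2 + 7·3·1 + 9·9·5 + 1·9·2 + 7·1·3 = 537 ≡ 9.
  S = (5, 1, 9) ≠ 0, so r is not a codeword (an error is present).
Step 3: locate the error. For a single error e at position i, S_ℓ = v_i·e·α_i^ℓ, so α_err = S_1/S_0.
  S_0^{−1} = 5^{−1} = 9 (mod 11), so α_err = 1·9 = 9 ≡ 9 = α_1. Error position i = 1.
  Consistency check: S_2/S_1 = 9·1 = 9 ≡ 9 = α_err ✓ (single-error assumption holds).
Step 4: error magnitude e = S_0/v_1 = S_0·∏_{j≠1}(α_1 − α_j) = 5·5 = 25 ≡ 3 (mod 11).
Step 5: correct position 1: c_1 = r_1 − e = 2 − 3 ≡ 10 (mod 11). Hence c = [10, 1, 5, 2, 3].
  Check: interpolating c through the α_i gives m(x) = 9 + 5·x (degree < 2) with m(α_i) = c_i for every i, so c is indeed a codeword.


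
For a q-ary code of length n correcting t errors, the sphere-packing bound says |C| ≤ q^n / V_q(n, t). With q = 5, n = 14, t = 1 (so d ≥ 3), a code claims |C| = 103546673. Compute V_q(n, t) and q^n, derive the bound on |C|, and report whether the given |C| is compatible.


V_q(n, t) = 57, q^n = 6103515625, Hamming bound = 107079221, |C| = 103546673 ≤ bound (satisfied).

Step 1: Compute V_q(n, t) = Σ_{j=0}^1 C(n, j) (q−1)^j.
  j = 0: C(14,0)·(4)^0 = 1·1 = 1.
  j = 1: C(14,1)·(4)^1 = 14·4 = 56.
  V_q(n, t) = 1 + 56 = 57.
Step 2: q^n = 5^14 = 6103515625.
Step 3: Hamming bound ⌊q^n / V_q(n,t)⌋ = ⌊6103515625/57⌋ = 107079221.
Step 4: Compare |C| = 103546673 to 107079221: satisfied.
The claimed |C| lies below the Hamming bound.


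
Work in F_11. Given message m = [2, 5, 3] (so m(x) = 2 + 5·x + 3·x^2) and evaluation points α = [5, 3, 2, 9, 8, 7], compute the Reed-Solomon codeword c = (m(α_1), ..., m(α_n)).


c = [3, 0, 2, 4, 3, 8]

Message polynomial: m(x) = 2 + 5·x + 3·x^2 (mod 11).
For each evaluation point α_i, compute m(α_i) mod 11:
  α_1 = 5: Horner steps 3 → 9 → 3, so m(5) = 3.
  α_2 = 3: Horner steps 3 → 3 → 0, so m(3) = 0.
  α_3 = 2: Horner steps 3 → 0 → 2, so m(2) = 2.
  α_4 = 9: Horner steps 3 → 10 → 4, so m(9) = 4.
  α_5 = 8: Horner steps 3 → 7 → 3, so m(8) = 3.
  α_6 = 7: Horner steps 3 → 4 → 8, so m(7) = 8.
Codeword c = [3, 0, 2, 4, 3, 8] ∈ F_11^6.


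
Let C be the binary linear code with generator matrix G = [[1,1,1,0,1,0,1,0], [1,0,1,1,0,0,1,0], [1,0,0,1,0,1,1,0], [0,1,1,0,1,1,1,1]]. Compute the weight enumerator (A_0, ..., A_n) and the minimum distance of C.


Weight distribution: A_0 = 1, A_2 = 1, A_3 = 4, A_4 = 3, A_5 = 4, A_6 = 3. Minimum distance d = 2.

Enumerate all 2^4 = 16 messages m ∈ F_2^4.
For each, compute codeword c = mG in F_2^8, then tally its weight.
  m = 0000 → c = 00000000, weight = 0.
  m = 1000 → c = 11101010, weight = 5.
  m = 0100 → c = 10110010, weight = 4.
  m = 1100 → c = 01011000, weight = 3.
  m = 0010 → c = 10010110, weight = 4.
  m = 1010 → c = 01111100, weight = 5.
  m = 0110 → c = 00100100, weight = 2.
  m = 1110 → c = 11001110, weight = 5.
  m = 0001 → c = 01101111, weight = 6.
  m = 1001 → c = 10000101, weight = 3.
  m = 0101 → c = 11011101, weight = 6.
  m = 1101 → c = 00110111, weight = 5.
  m = 0011 → c = 11111001, weight = 6.
  m = 1011 → c = 00010011, weight = 3.
  m = 0111 → c = 01001011, weight = 4.
  m = 1111 → c = 10100001, weight = 3.
Tally weights:
  weight 0: 1 codewords.
  weight 2: 1 codewords.
  weight 3: 4 codewords.
  weight 4: 3 codewords.
  weight 5: 4 codewords.
  weight 6: 3 codewords.
Minimum distance d = smallest w > 0 with A_w > 0 = 2.
Sanity: Σ A_w = 16 = 2^4 = 16 ✓.


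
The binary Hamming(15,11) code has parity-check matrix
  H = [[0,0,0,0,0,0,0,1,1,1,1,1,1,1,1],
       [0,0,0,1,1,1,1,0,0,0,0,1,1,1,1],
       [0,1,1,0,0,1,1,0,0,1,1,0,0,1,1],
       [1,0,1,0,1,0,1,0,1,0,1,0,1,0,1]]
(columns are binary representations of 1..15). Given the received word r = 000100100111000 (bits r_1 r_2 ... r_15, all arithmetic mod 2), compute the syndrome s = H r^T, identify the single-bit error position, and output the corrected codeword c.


s = (1, 1, 1, 0)^T, error position = 14, corrected codeword c = 000100100111010

Compute s = H r^T mod 2 one row at a time:
  s_1 = 0 + 0 + 1 + 1 + 1 + 0 + 0 + 0 = 3 ≡ 1 (mod 2).
  s_2 = 1 + 0 + 0 + 1 + 1 + 0 + 0 + 0 = 3 ≡ 1 (mod 2).
  s_3 = 0 + 0 + 0 + 1 + 1 + 1 + 0 + 0 = 3 ≡ 1 (mod 2).
  s_4 = 0 + 0 + 0 + 1 + 0 + 1 + 0 + 0 = 2 ≡ 0 (mod 2).
s = (1, 1, 1, 0)^T — this equals column 14 of H (binary 1110), so error is at position 14.
Correct: flip bit 14 of r = 000100100111000 to get c = 000100100111010.


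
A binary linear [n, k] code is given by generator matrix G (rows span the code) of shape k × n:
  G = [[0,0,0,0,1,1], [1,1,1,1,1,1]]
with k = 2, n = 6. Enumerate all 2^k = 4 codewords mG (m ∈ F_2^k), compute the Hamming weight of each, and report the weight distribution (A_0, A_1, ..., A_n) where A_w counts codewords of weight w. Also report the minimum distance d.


Weight distribution: A_0 = 1, A_2 = 1, A_4 = 1, A_6 = 1. Minimum distance d = 2.

Enumerate all 2^2 = 4 messages m ∈ F_2^2.
For each, compute codeword c = mG in F_2^6, then tally its weight.
  m = 00 → c = 000000, weight = 0.
  m = 10 → c = 000011, weight = 2.
  m = 01 → c = 111111, weight = 6.
  m = 11 → c = 111100, weight = 4.
Tally weights:
  weight 0: 1 codewords.
  weight 2: 1 codewords.
  weight 4: 1 codewords.
  weight 6: 1 codewords.
Minimum distance d = smallest w > 0 with A_w > 0 = 2.
Sanity: Σ A_w = 4 = 2^2 = 4 ✓.


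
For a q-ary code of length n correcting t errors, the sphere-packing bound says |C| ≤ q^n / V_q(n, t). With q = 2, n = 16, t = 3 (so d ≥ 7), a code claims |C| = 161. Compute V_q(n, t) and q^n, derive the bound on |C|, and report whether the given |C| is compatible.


V_q(n, t) = 697, q^n = 65536, Hamming bound = 94, |C| = 161 > bound (violated).

Step 1: Compute V_q(n, t) = Σ_{j=0}^3 C(n, j) (q−1)^j.
  j = 0: C(16,0)·(1)^0 = 1·1 = 1.
  j = 1: C(16,1)·(1)^1 = 16·1 = 16.
  j = 2: C(16,2)·(1)^2 = 120·1 = 120.
  j = 3: C(16,3)·(1)^3 = 560·1 = 560.
  V_q(n, t) = 1 + 16 + 120 + 560 = 697.
Step 2: q^n = 2^16 = 65536.
Step 3: Hamming bound ⌊q^n / V_q(n,t)⌋ = ⌊65536/697⌋ = 94.
Step 4: Compare |C| = 161 to 94: violated.
The claimed |C| lies above the Hamming bound, so no 2-ary code of length 16 with d ≥ 7 can have 161 codewords.


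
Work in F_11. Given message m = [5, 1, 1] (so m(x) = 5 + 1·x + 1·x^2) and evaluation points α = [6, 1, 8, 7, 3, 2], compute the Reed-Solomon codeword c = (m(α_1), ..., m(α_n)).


c = [3, 7, 0, 6, 6, 0]

Message polynomial: m(x) = 5 + 1·x + 1·x^2 (mod 11).
For each evaluation point α_i, compute m(α_i) mod 11:
  α_1 = 6: Horner steps 1 → 7 → 3, so m(6) = 3.
  α_2 = 1: Horner steps 1 → 2 → 7, so m(1) = 7.
  α_3 = 8: Horner steps 1 → 9 → 0, so m(8) = 0.
  α_4 = 7: Horner steps 1 → 8 → 6, so m(7) = 6.
  α_5 = 3: Horner steps 1 → 4 → 6, so m(3) = 6.
  α_6 = 2: Horner steps 1 → 3 → 0, so m(2) = 0.
Codeword c = [3, 7, 0, 6, 6, 0] ∈ F_11^6.


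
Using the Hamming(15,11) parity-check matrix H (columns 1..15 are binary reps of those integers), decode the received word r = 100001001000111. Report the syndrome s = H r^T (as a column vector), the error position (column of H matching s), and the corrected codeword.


s = (0, 0, 1, 0)^T, error position = 2, corrected codeword c = 110001001000111

Compute s = H r^T mod 2 one row at a time:
  s_1 = 0 + 1 + 0 + 0 + 0 + 1 + 1 + 1 = 4 ≡ 0 (mod 2).
  s_2 = 0 + 0 + 1 + 0 + 0 + 1 + 1 + 1 = 4 ≡ 0 (mod 2).
  s_3 = 0 + 0 + 1 + 0 + 0 + 0 + 1 + 1 = 3 ≡ 1 (mod 2).
  s_4 = 1 + 0 + 0 + 0 + 1 + 0 + 1 + 1 = 4 ≡ 0 (mod 2).
s = (0, 0, 1, 0)^T — this equals column 2 of H (binary 0010), so error is at position 2.
Correct: flip bit 2 of r = 100001001000111 to get c = 110001001000111.


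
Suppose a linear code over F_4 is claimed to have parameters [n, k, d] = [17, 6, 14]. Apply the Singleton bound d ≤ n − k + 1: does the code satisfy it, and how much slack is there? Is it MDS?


Singleton RHS = n − k + 1 = 12, slack = -2, bound violated (no such code; not MDS).

Singleton bound: d ≤ n − k + 1.
Here n = 17, k = 6, so n − k + 1 = 12.
Given d = 14, check d ≤ 12: NO.
Slack = (n − k + 1) − d = -2.
The slack is negative: d = 14 exceeds n − k + 1 = 12 by 2, so the Singleton bound is violated and no linear [17, 6, 14]_4 code can exist. In particular it is not MDS (MDS requires d = n − k + 1 exactly).
Description: the claimed parameters are [17, 6, 14]_4; such a code would be impossible (violates the Singleton bound).


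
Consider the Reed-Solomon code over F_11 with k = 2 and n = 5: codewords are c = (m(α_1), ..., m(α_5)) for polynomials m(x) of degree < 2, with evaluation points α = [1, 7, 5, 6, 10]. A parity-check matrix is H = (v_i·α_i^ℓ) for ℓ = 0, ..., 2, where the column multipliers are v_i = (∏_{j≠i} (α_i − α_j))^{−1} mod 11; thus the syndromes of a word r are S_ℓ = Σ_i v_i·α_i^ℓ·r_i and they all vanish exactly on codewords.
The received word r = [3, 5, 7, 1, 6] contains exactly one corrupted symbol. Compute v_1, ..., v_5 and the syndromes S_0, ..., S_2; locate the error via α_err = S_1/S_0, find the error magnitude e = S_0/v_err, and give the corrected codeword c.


S = (8, 7, 2), error at position 3, error magnitude e = 10, c = [3, 5, 8, 1, 6].

Step 1: column multipliers v_i = (∏_{j≠i}(α_i − α_j))^{−1} mod 11.
  i = 1 (α = 1): (1−7)(1−5)(1−6)(1−10) = (−6)·(−4)·(−5)·(−9) = 1080 ≡ 2, so v_1 = 2^{−1} = 6 (mod 11).
  i = 2 (α = 7): (7−1)(7−5)(7−6)(7−10) = 6·2·1·(−3) = −36 ≡ 8, so v_2 = 8^{−1} = 7 (mod 11).
  i = 3 (α = 5): (5−1)(5−7)(5−6)(5−10) = 4·(−2)·(−1)·(−5) = −40 ≡ 4, so v_3 = 4^{−1} = 3 (mod 11).
  i = 4 (α = 6): (6−1)(6−7)(6−5)(6−10) = 5·(−1)·1·(−4) = 20 ≡ 9, so v_4 = 9^{−1} = 5 (mod 11).
  i = 5 (α = 10): (10−1)(10−7)(10−5)(10−6) = 9·3·5·4 = 540 ≡ 1, so v_5 = 1^{−1} = 1 (mod 11).
  v = [6, 7, 3, 5, 1].
Step 2: syndromes of r = [3, 5, 7, 1, 6] (all sums mod 11).
  S_0 = Σ v_i r_i = 6·3 + 7·5 + 3·7 + 5·1 + 1·6 = 85 ≡ 8.
  S_1 = Σ v_i α_i r_i = 6·1·3 + 7·7·5 + 3·5·7 + 5·6·1 + 1·10·6 = 458 ≡ 7.
  α_i^2 mod 11 = [1, 5, 3, 3, 1].
  S_2 = Σ v_i α_i^2 r_i = 6·1·3 + 7·5·5 + 3·3·7 + 5·3·1 + 1·1·6 = 277 ≡ 2.
  S = (8, 7, 2) ≠ 0, so r is not a codeword (an error is present).
Step 3: locate the error. For a single error e at position i, S_ℓ = v_i·e·α_i^ℓ, so α_err = S_1/S_0.
  S_0^{−1} = 8^{−1} = 7 (mod 11), so α_err = 7·7 = 49 ≡ 5 = α_3. Error position i = 3.
  Consistency check: S_2/S_1 = 2·8 = 16 ≡ 5 = α_err ✓ (single-error assumption holds).
Step 4: error magnitude e = S_0/v_3 = S_0·∏_{j≠3}(α_3 − α_j) = 8·4 = 32 ≡ 10 (mod 11).
Step 5: correct position 3: c_3 = r_3 − e = 7 − 10 ≡ 8 (mod 11). Hence c = [3, 5, 8, 1, 6].
  Check: interpolating c through the α_i gives m(x) = 10 + 4·x (degree < 2) with m(α_i) = c_i for every i, so c is indeed a codeword.


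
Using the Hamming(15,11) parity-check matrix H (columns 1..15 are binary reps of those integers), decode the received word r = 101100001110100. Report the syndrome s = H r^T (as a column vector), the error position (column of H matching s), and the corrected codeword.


s = (0, 0, 1, 1)^T, error position = 3, corrected codeword c = 100100001110100

Compute s = H r^T mod 2 one row at a time:
  s_1 = 0 + 1 + 1 + 1 + 0 + 1 + 0 + 0 = 4 ≡ 0 (mod 2).
  s_2 = 1 + 0 + 0 + 0 + 0 + 1 + 0 + 0 = 2 ≡ 0 (mod 2).
  s_3 = 0 + 1 + 0 + 0 + 1 + 1 + 0 + 0 = 3 ≡ 1 (mod 2).
  s_4 = 1 + 1 + 0 + 0 + 1 + 1 + 1 + 0 = 5 ≡ 1 (mod 2).
s = (0, 0, 1, 1)^T — this equals column 3 of H (binary 0011), so error is at position 3.
Correct: flip bit 3 of r = 101100001110100 to get c = 100100001110100.


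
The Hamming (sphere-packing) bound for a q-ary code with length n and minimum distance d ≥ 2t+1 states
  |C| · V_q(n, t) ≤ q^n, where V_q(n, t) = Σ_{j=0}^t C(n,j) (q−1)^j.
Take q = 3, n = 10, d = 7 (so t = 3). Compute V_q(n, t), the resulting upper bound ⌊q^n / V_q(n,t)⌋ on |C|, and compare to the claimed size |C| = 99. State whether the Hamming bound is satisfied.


V_q(n, t) = 1161, q^n = 59049, Hamming bound = 50, |C| = 99 > bound (violated).

Step 1: Compute V_q(n, t) = Σ_{j=0}^3 C(n, j) (q−1)^j.
  j = 0: C(10,0)·(2)^0 = 1·1 = 1.
  j = 1: C(10,1)·(2)^1 = 10·2 = 20.
  j = 2: C(10,2)·(2)^2 = 45·4 = 180.
  j = 3: C(10,3)·(2)^3 = 120·8 = 960.
  V_q(n, t) = 1 + 20 + 180 + 960 = 1161.
Step 2: q^n = 3^10 = 59049.
Step 3: Hamming bound ⌊q^n / V_q(n,t)⌋ = ⌊59049/1161⌋ = 50.
Step 4: Compare |C| = 99 to 50: violated.
The claimed |C| lies above the Hamming bound, so no 3-ary code of length 10 with d ≥ 7 can have 99 codewords.


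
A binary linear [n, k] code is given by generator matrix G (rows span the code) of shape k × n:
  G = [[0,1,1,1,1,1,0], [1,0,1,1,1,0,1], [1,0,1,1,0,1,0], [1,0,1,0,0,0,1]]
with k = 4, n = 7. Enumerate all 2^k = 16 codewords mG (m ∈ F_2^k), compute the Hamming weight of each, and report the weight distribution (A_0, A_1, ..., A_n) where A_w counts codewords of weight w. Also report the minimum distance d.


Weight distribution: A_0 = 1, A_2 = 1, A_3 = 6, A_4 = 5, A_5 = 2, A_6 = 1. Minimum distance d = 2.

Enumerate all 2^4 = 16 messages m ∈ F_2^4.
For each, compute codeword c = mG in F_2^7, then tally its weight.
  m = 0000 → c = 0000000, weight = 0.
  m = 1000 → c = 0111110, weight = 5.
  m = 0100 → c = 1011101, weight = 5.
  m = 1100 → c = 1100011, weight = 4.
  m = 0010 → c = 1011010, weight = 4.
  m = 1010 → c = 1100100, weight = 3.
  m = 0110 → c = 0000111, weight = 3.
  m = 1110 → c = 0111001, weight = 4.
  m = 0001 → c = 1010001, weight = 3.
  m = 1001 → c = 1101111, weight = 6.
  m = 0101 → c = 0001100, weight = 2.
  m = 1101 → c = 0110010, weight = 3.
  m = 0011 → c = 0001011, weight = 3.
  m = 1011 → c = 0110101, weight = 4.
  m = 0111 → c = 1010110, weight = 4.
  m = 1111 → c = 1101000, weight = 3.
Tally weights:
  weight 0: 1 codewords.
  weight 2: 1 codewords.
  weight 3: 6 codewords.
  weight 4: 5 codewords.
  weight 5: 2 codewords.
  weight 6: 1 codewords.
Minimum distance d = smallest w > 0 with A_w > 0 = 2.
Sanity: Σ A_w = 16 = 2^4 = 16 ✓.


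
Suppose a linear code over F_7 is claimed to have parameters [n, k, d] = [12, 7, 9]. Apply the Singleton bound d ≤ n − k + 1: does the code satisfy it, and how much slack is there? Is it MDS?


Singleton RHS = n − k + 1 = 6, slack = -3, bound violated (no such code; not MDS).

Singleton bound: d ≤ n − k + 1.
Here n = 12, k = 7, so n − k + 1 = 6.
Given d = 9, check d ≤ 6: NO.
Slack = (n − k + 1) − d = -3.
The slack is negative: d = 9 exceeds n − k + 1 = 6 by 3, so the Singleton bound is violated and no linear [12, 7, 9]_7 code can exist. In particular it is not MDS (MDS requires d = n − k + 1 exactly).
Description: the claimed parameters are [12, 7, 9]_7; such a code would be impossible (violates the Singleton bound).


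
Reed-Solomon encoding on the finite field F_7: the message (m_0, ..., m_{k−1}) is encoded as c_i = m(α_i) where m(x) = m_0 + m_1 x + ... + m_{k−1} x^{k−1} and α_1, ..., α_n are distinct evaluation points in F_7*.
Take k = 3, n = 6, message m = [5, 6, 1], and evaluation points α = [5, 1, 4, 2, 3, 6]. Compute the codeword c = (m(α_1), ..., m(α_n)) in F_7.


c = [4, 5, 3, 0, 4, 0]

Message polynomial: m(x) = 5 + 6·x + 1·x^2 (mod 7).
For each evaluation point α_i, compute m(α_i) mod 7:
  α_1 = 5: Horner steps 1 → 4 → 4, so m(5) = 4.
  α_2 = 1: Horner steps 1 → 0 → 5, so m(1) = 5.
  α_3 = 4: Horner steps 1 → 3 → 3, so m(4) = 3.
  α_4 = 2: Horner steps 1 → 1 → 0, so m(2) = 0.
  α_5 = 3: Horner steps 1 → 2 → 4, so m(3) = 4.
  α_6 = 6: Horner steps 1 → 5 → 0, so m(6) = 0.
Codeword c = [4, 5, 3, 0, 4, 0] ∈ F_7^6.


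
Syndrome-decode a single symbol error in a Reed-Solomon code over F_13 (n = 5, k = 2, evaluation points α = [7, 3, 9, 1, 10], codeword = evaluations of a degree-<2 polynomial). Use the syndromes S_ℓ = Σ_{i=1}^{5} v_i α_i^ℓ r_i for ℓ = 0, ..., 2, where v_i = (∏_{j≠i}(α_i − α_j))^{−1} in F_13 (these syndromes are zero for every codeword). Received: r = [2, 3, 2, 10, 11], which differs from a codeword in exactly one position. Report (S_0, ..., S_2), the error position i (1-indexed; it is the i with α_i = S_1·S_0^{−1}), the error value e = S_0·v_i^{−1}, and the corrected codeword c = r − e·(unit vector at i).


S = (9, 3, 1), error at position 3, error magnitude e = 7, c = [2, 3, 8, 10, 11].

Step 1: column multipliers v_i = (∏_{j≠i}(α_i − α_j))^{−1} mod 13.
  i = 1 (α = 7): (7−3)(7−9)(7−1)(7−10) = 4·(−2)·6·(−3) = 144 ≡ 1, so v_1 = 1^{−1} = 1 (mod 13).
  i = 2 (α = 3): (3−7)(3−9)(3−1)(3−10) = (−4)·(−6)·2·(−7) = −336 ≡ 2, so v_2 = 2^{−1} = 7 (mod 13).
  i = 3 (α = 9): (9−7)(9−3)(9−1)(9−10) = 2·6·8·(−1) = −96 ≡ 8, so v_3 = 8^{−1} = 5 (mod 13).
  i = 4 (α = 1): (1−7)(1−3)(1−9)(1−10) = (−6)·(−2)·(−8)·(−9) = 864 ≡ 6, so v_4 = 6^{−1} = 11 (mod 13).
  i = 5 (α = 10): (10−7)(10−3)(10−9)(10−1) = 3·7·1·9 = 189 ≡ 7, so v_5 = 7^{−1} = 2 (mod 13).
  v = [1, 7, 5, 11, 2].
Step 2: syndromes of r = [2, 3, 2, 10, 11] (all sums mod 13).
  S_0 = Σ v_i r_i = 1·2 + 7·3 + 5·2 + 11·10 + 2·11 = 165 ≡ 9.
  S_1 = Σ v_i α_i r_i = 1·7·2 + 7·3·3 + 5·9·2 + 11·1·10 + 2·10·11 = 497 ≡ 3.
  α_i^2 mod 13 = [10, 9, 3, 1, 9].
  S_2 = Σ v_i α_i^2 r_i = 1·10·2 + 7·9·3 + 5·3·2 + 11·1·10 + 2·9·11 = 547 ≡ 1.
  S = (9, 3, 1) ≠ 0, so r is not a codeword (an error is present).
Step 3: locate the error. For a single error e at position i, S_ℓ = v_i·e·α_i^ℓ, so α_err = S_1/S_0.
  S_0^{−1} = 9^{−1} = 3 (mod 13), so α_err = 3·3 = 9 ≡ 9 = α_3. Error position i = 3.
  Consistency check: S_2/S_1 = 1·9 = 9 ≡ 9 = α_err ✓ (single-error assumption holds).
Step 4: error magnitude e = S_0/v_3 = S_0·∏_{j≠3}(α_3 − α_j) = 9·8 = 72 ≡ 7 (mod 13).
Step 5: correct position 3: c_3 = r_3 − e = 2 − 7 ≡ 8 (mod 13). Hence c = [2, 3, 8, 10, 11].
  Check: interpolating c through the α_i gives m(x) = 7 + 3·x (degree < 2) with m(α_i) = c_i for every i, so c is indeed a codeword.


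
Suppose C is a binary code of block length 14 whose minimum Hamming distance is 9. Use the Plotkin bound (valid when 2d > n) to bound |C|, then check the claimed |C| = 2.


Plotkin bound M ≤ 4; given |C| = 2 ≤ bound (satisfied).

Check applicability: 2d = 18, n = 14.
2d − n = 4 > 0, so Plotkin applies.
Compute d/(2d−n) = 9/4 ≈ 2.2500.
⌊d/(2d−n)⌋ = 2.
Plotkin bound: M ≤ 2·2 = 4.
Given |C| = 2, check: satisfied.
This |C| is below the Plotkin bound.


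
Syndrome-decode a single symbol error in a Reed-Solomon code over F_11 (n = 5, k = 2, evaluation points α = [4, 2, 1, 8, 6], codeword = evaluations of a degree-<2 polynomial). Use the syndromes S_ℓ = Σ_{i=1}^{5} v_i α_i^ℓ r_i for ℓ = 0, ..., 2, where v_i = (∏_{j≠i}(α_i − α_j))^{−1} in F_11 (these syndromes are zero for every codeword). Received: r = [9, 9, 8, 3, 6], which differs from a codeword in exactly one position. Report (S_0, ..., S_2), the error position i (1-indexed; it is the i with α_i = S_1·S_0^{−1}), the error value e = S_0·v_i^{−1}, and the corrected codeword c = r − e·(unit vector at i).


S = (9, 7, 3), error at position 2, error magnitude e = 8, c = [9, 1, 8, 3, 6].

Step 1: column multipliers v_i = (∏_{j≠i}(α_i − α_j))^{−1} mod 11.
  i = 1 (α = 4): (4−2)(4−1)(4−8)(4−6) = 2·3·(−4)·(−2) = 48 ≡ 4, so v_1 = 4^{−1} = 3 (mod 11).
  i = 2 (α = 2): (2−4)(2−1)(2−8)(2−6) = (−2)·1·(−6)·(−4) = −48 ≡ 7, so v_2 = 7^{−1} = 8 (mod 11).
  i = 3 (α = 1): (1−4)(1−2)(1−8)(1−6) = (−3)·(−1)·(−7)·(−5) = 105 ≡ 6, so v_3 = 6^{−1} = 2 (mod 11).
  i = 4 (α = 8): (8−4)(8−2)(8−1)(8−6) = 4·6·7·2 = 336 ≡ 6, so v_4 = 6^{−1} = 2 (mod 11).
  i = 5 (α = 6): (6−4)(6−2)(6−1)(6−8) = 2·4·5·(−2) = −80 ≡ 8, so v_5 = 8^{−1} = 7 (mod 11).
  v = [3, 8, 2, 2, 7].
Step 2: syndromes of r = [9, 9, 8, 3, 6] (all sums mod 11).
  S_0 = Σ v_i r_i = 3·9 + 8·9 + 2·8 + 2·3 + 7·6 = 163 ≡ 9.
  S_1 = Σ v_i α_i r_i = 3·4·9 + 8·2·9 + 2·1·8 + 2·8·3 + 7·6·6 = 568 ≡ 7.
  α_i^2 mod 11 = [5, 4, 1, 9, 3].
  S_2 = Σ v_i α_i^2 r_i = 3·5·9 + 8·4·9 + 2·1·8 + 2·9·3 + 7·3·6 = 619 ≡ 3.
  S = (9, 7, 3) ≠ 0, so r is not a codeword (an error is present).
Step 3: locate the error. For a single error e at position i, S_ℓ = v_i·e·α_i^ℓ, so α_err = S_1/S_0.
  S_0^{−1} = 9^{−1} = 5 (mod 11), so α_err = 7·5 = 35 ≡ 2 = α_2. Error position i = 2.
  Consistency check: S_2/S_1 = 3·8 = 24 ≡ 2 = α_err ✓ (single-error assumption holds).
Step 4: error magnitude e = S_0/v_2 = S_0·∏_{j≠2}(α_2 − α_j) = 9·7 = 63 ≡ 8 (mod 11).
Step 5: correct position 2: c_2 = r_2 − e = 9 − 8 ≡ 1 (mod 11). Hence c = [9, 1, 8, 3, 6].
  Check: interpolating c through the α_i gives m(x) = 4 + 4·x (degree < 2) with m(α_i) = c_i for every i, so c is indeed a codeword.


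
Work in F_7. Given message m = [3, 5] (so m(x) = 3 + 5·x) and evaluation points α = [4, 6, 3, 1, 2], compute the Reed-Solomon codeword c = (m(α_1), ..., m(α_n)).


c = [2, 5, 4, 1, 6]

Message polynomial: m(x) = 3 + 5·x (mod 7).
For each evaluation point α_i, compute m(α_i) mod 7:
  α_1 = 4: Horner steps 5 → 2, so m(4) = 2.
  α_2 = 6: Horner steps 5 → 5, so m(6) = 5.
  α_3 = 3: Horner steps 5 → 4, so m(3) = 4.
  α_4 = 1: Horner steps 5 → 1, so m(1) = 1.
  α_5 = 2: Horner steps 5 → 6, so m(2) = 6.
Codeword c = [2, 5, 4, 1, 6] ∈ F_7^5.


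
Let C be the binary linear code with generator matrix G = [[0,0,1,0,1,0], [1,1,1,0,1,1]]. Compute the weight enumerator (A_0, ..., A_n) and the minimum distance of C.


Weight distribution: A_0 = 1, A_2 = 1, A_3 = 1, A_5 = 1. Minimum distance d = 2.

Enumerate all 2^2 = 4 messages m ∈ F_2^2.
For each, compute codeword c = mG in F_2^6, then tally its weight.
  m = 00 → c = 000000, weight = 0.
  m = 10 → c = 001010, weight = 2.
  m = 01 → c = 111011, weight = 5.
  m = 11 → c = 110001, weight = 3.
Tally weights:
  weight 0: 1 codewords.
  weight 2: 1 codewords.
  weight 3: 1 codewords.
  weight 5: 1 codewords.
Minimum distance d = smallest w > 0 with A_w > 0 = 2.
Sanity: Σ A_w = 4 = 2^2 = 4 ✓.


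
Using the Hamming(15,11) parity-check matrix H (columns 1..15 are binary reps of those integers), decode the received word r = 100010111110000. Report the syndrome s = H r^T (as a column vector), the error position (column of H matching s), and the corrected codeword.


s = (0, 0, 1, 1)^T, error position = 3, corrected codeword c = 101010111110000

Compute s = H r^T mod 2 one row at a time:
  s_1 = 1 + 1 + 1 + 1 + 0 + 0 + 0 + 0 = 4 ≡ 0 (mod 2).
  s_2 = 0 + 1 + 0 + 1 + 0 + 0 + 0 + 0 = 2 ≡ 0 (mod 2).
  s_3 = 0 + 0 + 0 + 1 + 1 + 1 + 0 + 0 = 3 ≡ 1 (mod 2).
  s_4 = 1 + 0 + 1 + 1 + 1 + 1 + 0 + 0 = 5 ≡ 1 (mod 2).
s = (0, 0, 1, 1)^T — this equals column 3 of H (binary 0011), so error is at position 3.
Correct: flip bit 3 of r = 100010111110000 to get c = 101010111110000.


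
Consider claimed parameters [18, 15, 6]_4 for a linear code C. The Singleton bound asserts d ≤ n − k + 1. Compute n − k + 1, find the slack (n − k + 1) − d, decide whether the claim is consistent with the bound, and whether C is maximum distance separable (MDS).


Singleton RHS = n − k + 1 = 4, slack = -2, bound violated (no such code; not MDS).

Singleton bound: d ≤ n − k + 1.
Here n = 18, k = 15, so n − k + 1 = 4.
Given d = 6, check d ≤ 4: NO.
Slack = (n − k + 1) − d = -2.
The slack is negative: d = 6 exceeds n − k + 1 = 4 by 2, so the Singleton bound is violated and no linear [18, 15, 6]_4 code can exist. In particular it is not MDS (MDS requires d = n − k + 1 exactly).
Description: the claimed parameters are [18, 15, 6]_4; such a code would be impossible (violates the Singleton bound).


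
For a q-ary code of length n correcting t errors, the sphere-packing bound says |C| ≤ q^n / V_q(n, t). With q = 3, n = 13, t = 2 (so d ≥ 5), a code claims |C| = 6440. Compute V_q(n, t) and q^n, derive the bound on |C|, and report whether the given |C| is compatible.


V_q(n, t) = 339, q^n = 1594323, Hamming bound = 4703, |C| = 6440 > bound (violated).

Step 1: Compute V_q(n, t) = Σ_{j=0}^2 C(n, j) (q−1)^j.
  j = 0: C(13,0)·(2)^0 = 1·1 = 1.
  j = 1: C(13,1)·(2)^1 = 13·2 = 26.
  j = 2: C(13,2)·(2)^2 = 78·4 = 312.
  V_q(n, t) = 1 + 26 + 312 = 339.
Step 2: q^n = 3^13 = 1594323.
Step 3: Hamming bound ⌊q^n / V_q(n,t)⌋ = ⌊1594323/339⌋ = 4703.
Step 4: Compare |C| = 6440 to 4703: violated.
The claimed |C| lies above the Hamming bound, so no 3-ary code of length 13 with d ≥ 5 can have 6440 codewords.


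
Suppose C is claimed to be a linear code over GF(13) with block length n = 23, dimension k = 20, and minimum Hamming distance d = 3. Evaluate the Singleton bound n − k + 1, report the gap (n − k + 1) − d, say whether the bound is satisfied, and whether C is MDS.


Singleton RHS = n − k + 1 = 4, slack = 1, bound satisfied, not MDS.

Singleton bound: d ≤ n − k + 1.
Here n = 23, k = 20, so n − k + 1 = 4.
Given d = 3, check d ≤ 4: YES.
Slack = (n − k + 1) − d = 1.
The code is NOT MDS (slack = 1 > 0).
Description: the claimed parameters are [23, 20, 3]_13; such a code would be non-MDS.


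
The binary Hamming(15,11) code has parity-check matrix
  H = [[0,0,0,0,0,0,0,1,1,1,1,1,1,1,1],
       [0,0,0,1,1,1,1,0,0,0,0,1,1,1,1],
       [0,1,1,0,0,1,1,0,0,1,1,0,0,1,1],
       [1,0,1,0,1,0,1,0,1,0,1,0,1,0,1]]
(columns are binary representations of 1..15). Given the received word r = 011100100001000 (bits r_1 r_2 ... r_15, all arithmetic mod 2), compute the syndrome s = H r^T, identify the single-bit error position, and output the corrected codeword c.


s = (1, 1, 1, 0)^T, error position = 14, corrected codeword c = 011100100001010

Compute s = H r^T mod 2 one row at a time:
  s_1 = 0 + 0 + 0 + 0 + 1 + 0 + 0 + 0 = 1 ≡ 1 (mod 2).
  s_2 = 1 + 0 + 0 + 1 + 1 + 0 + 0 + 0 = 3 ≡ 1 (mod 2).
  s_3 = 1 + 1 + 0 + 1 + 0 + 0 + 0 + 0 = 3 ≡ 1 (mod 2).
  s_4 = 0 + 1 + 0 + 1 + 0 + 0 + 0 + 0 = 2 ≡ 0 (mod 2).
s = (1, 1, 1, 0)^T — this equals column 14 of H (binary 1110), so error is at position 14.
Correct: flip bit 14 of r = 011100100001000 to get c = 011100100001010.


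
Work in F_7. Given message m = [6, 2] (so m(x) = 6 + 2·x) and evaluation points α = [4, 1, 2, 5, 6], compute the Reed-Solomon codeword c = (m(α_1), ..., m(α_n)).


c = [0, 1, 3, 2, 4]

Message polynomial: m(x) = 6 + 2·x (mod 7).
For each evaluation point α_i, compute m(α_i) mod 7:
  α_1 = 4: Horner steps 2 → 0, so m(4) = 0.
  α_2 = 1: Horner steps 2 → 1, so m(1) = 1.
  α_3 = 2: Horner steps 2 → 3, so m(2) = 3.
  α_4 = 5: Horner steps 2 → 2, so m(5) = 2.
  α_5 = 6: Horner steps 2 → 4, so m(6) = 4.
Codeword c = [0, 1, 3, 2, 4] ∈ F_7^5.


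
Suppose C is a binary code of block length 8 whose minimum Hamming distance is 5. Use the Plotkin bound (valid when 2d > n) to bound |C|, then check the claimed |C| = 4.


Plotkin bound M ≤ 4; given |C| = 4 ≤ bound (satisfied).

Check applicability: 2d = 10, n = 8.
2d − n = 2 > 0, so Plotkin applies.
Compute d/(2d−n) = 5/2 ≈ 2.5000.
⌊d/(2d−n)⌋ = 2.
Plotkin bound: M ≤ 2·2 = 4.
Given |C| = 4, check: satisfied.
This |C| is at the Plotkin bound.


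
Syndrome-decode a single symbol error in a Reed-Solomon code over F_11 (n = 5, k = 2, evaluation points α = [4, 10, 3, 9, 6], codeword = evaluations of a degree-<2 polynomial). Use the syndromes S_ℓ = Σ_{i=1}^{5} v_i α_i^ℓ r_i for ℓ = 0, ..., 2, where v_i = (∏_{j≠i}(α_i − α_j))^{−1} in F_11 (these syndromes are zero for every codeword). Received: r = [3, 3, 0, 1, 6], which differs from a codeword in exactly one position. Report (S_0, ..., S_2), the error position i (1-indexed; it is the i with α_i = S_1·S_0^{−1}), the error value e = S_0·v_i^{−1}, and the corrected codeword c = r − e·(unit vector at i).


S = (2, 8, 10), error at position 1, error magnitude e = 1, c = [2, 3, 0, 1, 6].

Step 1: column multipliers v_i = (∏_{j≠i}(α_i − α_j))^{−1} mod 11.
  i = 1 (α = 4): (4−10)(4−3)(4−9)(4−6) = (−6)·1·(−5)·(−2) = −60 ≡ 6, so v_1 = 6^{−1} = 2 (mod 11).
  i = 2 (α = 10): (10−4)(10−3)(10−9)(10−6) = 6·7·1·4 = 168 ≡ 3, so v_2 = 3^{−1} = 4 (mod 11).
  i = 3 (α = 3): (3−4)(3−10)(3−9)(3−6) = (−1)·(−7)·(−6)·(−3) = 126 ≡ 5, so v_3 = 5^{−1} = 9 (mod 11).
  i = 4 (α = 9): (9−4)(9−10)(9−3)(9−6) = 5·(−1)·6·3 = −90 ≡ 9, so v_4 = 9^{−1} = 5 (mod 11).
  i = 5 (α = 6): (6−4)(6−10)(6−3)(6−9) = 2·(−4)·3·(−3) = 72 ≡ 6, so v_5 = 6^{−1} = 2 (mod 11).
  v = [2, 4, 9, 5, 2].
Step 2: syndromes of r = [3, 3, 0, 1, 6] (all sums mod 11).
  S_0 = Σ v_i r_i = 2·3 + 4·3 + 9·0 + 5·1 + 2·6 = 35 ≡ 2.
  S_1 = Σ v_i α_i r_i = 2·4·3 + 4·10·3 + 9·3·0 + 5·9·1 + 2·6·6 = 261 ≡ 8.
  α_i^2 mod 11 = [5, 1, 9, 4, 3].
  S_2 = Σ v_i α_i^2 r_i = 2·5·3 + 4·1·3 + 9·9·0 + 5·4·1 + 2·3·6 = 98 ≡ 10.
  S = (2, 8, 10) ≠ 0, so r is not a codeword (an error is present).
Step 3: locate the error. For a single error e at position i, S_ℓ = v_i·e·α_i^ℓ, so α_err = S_1/S_0.
  S_0^{−1} = 2^{−1} = 6 (mod 11), so α_err = 8·6 = 48 ≡ 4 = α_1. Error position i = 1.
  Consistency check: S_2/S_1 = 10·7 = 70 ≡ 4 = α_err ✓ (single-error assumption holds).
Step 4: error magnitude e = S_0/v_1 = S_0·∏_{j≠1}(α_1 − α_j) = 2·6 = 12 ≡ 1 (mod 11).
Step 5: correct position 1: c_1 = r_1 − e = 3 − 1 ≡ 2 (mod 11). Hence c = [2, 3, 0, 1, 6].
  Check: interpolating c through the α_i gives m(x) = 5 + 2·x (degree < 2) with m(α_i) = c_i for every i, so c is indeed a codeword.
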